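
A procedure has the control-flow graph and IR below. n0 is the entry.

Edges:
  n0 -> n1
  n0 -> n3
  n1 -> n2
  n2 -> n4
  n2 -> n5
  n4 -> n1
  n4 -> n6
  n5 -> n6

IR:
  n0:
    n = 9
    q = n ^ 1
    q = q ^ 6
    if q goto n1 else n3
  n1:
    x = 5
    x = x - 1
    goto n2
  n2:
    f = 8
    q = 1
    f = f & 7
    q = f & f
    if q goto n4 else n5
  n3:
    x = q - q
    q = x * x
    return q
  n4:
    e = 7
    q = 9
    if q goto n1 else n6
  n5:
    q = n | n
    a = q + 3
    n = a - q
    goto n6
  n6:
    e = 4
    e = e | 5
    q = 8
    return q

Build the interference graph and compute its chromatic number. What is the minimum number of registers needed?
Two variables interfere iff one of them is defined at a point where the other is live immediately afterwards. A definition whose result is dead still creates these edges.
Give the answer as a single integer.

def/use:
  n0: def={n,q} ue=∅
  n1: def={x} ue=∅
  n2: def={f,q} ue=∅
  n3: def={q,x} ue={q}
  n4: def={e,q} ue=∅
  n5: def={a,n,q} ue={n}
  n6: def={e,q} ue=∅

Live sets:
  n0: in=∅ out={n,q}
  n1: in={n} out={n}
  n2: in={n} out={n}
  n3: in={q} out=∅
  n4: in={n} out={n}
  n5: in={n} out=∅
  n6: in=∅ out=∅

Interference:
  a↔{q}
  e↔{n}
  f↔{n,q}
  n↔{e,f,q,x}
  q↔{a,f,n}
  x↔{n}

Chromatic number:
  clique {f,n,q} ⇒ need ≥ 3
  assign a→r0 e→r1 f→r2 n→r0 q→r1 x→r1 — no edge inside a register ⇒ χ ≤ 3
  χ = 3

Answer: 3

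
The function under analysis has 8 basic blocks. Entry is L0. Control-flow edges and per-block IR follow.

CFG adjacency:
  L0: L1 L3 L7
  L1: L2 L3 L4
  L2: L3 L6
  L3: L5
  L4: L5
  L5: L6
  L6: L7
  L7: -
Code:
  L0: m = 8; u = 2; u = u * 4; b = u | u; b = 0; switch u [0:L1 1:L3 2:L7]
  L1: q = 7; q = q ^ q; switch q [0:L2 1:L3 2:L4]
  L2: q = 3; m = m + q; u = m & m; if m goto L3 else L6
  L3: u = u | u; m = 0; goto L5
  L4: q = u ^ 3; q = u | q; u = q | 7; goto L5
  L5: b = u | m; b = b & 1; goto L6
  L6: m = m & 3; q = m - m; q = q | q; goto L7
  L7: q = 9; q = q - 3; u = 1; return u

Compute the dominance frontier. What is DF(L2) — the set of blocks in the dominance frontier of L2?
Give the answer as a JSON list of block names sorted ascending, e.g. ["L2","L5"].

idom tree: L1←L0 L2←L1 L3←L0 L4←L1 L5←L0 L6←L0 L7←L0
Dom∩ at merges:
  L3: preds {L0,L1,L2}: {L0} ∩ {L0,L1} ∩ {L0,L1,L2} = {L0}; idom=L0
  L5: preds {L3,L4}: {L0,L3} ∩ {L0,L1,L4} = {L0}; idom=L0
  L6: preds {L2,L5}: {L0,L1,L2} ∩ {L0,L5} = {L0}; idom=L0
  L7: preds {L0,L6}: {L0} ∩ {L0,L6} = {L0}; idom=L0

Frontier:
  join L3 pred L0: · stop@L0
  join L3 pred L1: L1 stop@L0
  join L3 pred L2: L2→L1 stop@L0
  join L5 pred L3: L3 stop@L0
  join L5 pred L4: L4→L1 stop@L0
  join L6 pred L2: L2→L1 stop@L0
  join L6 pred L5: L5 stop@L0
  join L7 pred L0: · stop@L0
  join L7 pred L6: L6 stop@L0
  DF(L0)=∅
  DF(L1)={L3,L5,L6}
  DF(L2)={L3,L6}
  DF(L3)={L5}
  DF(L4)={L5}
  DF(L5)={L6}
  DF(L6)={L7}
  DF(L7)=∅

DF(L2) = ["L3", "L6"]

Answer: ["L3", "L6"]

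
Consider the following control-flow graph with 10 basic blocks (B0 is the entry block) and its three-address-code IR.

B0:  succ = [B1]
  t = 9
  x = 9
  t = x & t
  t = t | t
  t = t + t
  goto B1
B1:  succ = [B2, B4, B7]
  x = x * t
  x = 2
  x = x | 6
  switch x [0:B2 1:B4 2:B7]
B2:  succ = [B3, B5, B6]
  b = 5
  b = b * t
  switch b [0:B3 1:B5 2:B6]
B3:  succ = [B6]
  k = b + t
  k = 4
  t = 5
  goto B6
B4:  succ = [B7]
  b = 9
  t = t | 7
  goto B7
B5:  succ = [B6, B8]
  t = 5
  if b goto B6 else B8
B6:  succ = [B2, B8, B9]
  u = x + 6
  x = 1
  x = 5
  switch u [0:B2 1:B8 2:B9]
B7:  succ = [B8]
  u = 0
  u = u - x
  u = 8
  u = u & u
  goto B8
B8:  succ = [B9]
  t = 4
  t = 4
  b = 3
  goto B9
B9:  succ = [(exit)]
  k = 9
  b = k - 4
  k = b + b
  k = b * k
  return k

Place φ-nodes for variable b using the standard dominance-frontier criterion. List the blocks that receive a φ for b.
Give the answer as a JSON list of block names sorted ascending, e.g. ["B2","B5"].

idom tree: B1←B0 B2←B1 B3←B2 B4←B1 B5←B2 B6←B2 B7←B1 B8←B1 B9←B1
Dom at joins:
  B2: preds {B1,B6}: {B0,B1} ∩ {B0,B1,B2,B6} = {B0,B1}; idom=B1
  B6: preds {B2,B3,B5}: {B0,B1,B2} ∩ {B0,B1,B2,B3} ∩ {B0,B1,B2,B5} = {B0,B1,B2}; idom=B2
  B7: preds {B1,B4}: {B0,B1} ∩ {B0,B1,B4} = {B0,B1}; idom=B1
  B8: preds {B5,B6,B7}: {B0,B1,B2,B5} ∩ {B0,B1,B2,B6} ∩ {B0,B1,B7} = {B0,B1}; idom=B1
  B9: preds {B6,B8}: {B0,B1,B2,B6} ∩ {B0,B1,B8} = {B0,B1}; idom=B1

Frontier:
  B2←B1: walk · to B1
  B2←B6: walk B6→B2 to B1
  B6←B2: walk · to B2
  B6←B3: walk B3 to B2
  B6←B5: walk B5 to B2
  B7←B1: walk · to B1
  B7←B4: walk B4 to B1
  B8←B5: walk B5→B2 to B1
  B8←B6: walk B6→B2 to B1
  B8←B7: walk B7 to B1
  B9←B6: walk B6→B2 to B1
  B9←B8: walk B8 to B1
  B0: DF=∅
  B1: DF=∅
  B2: DF={B2,B8,B9}
  B3: DF={B6}
  B4: DF={B7}
  B5: DF={B6,B8}
  B6: DF={B2,B8,B9}
  B7: DF={B8}
  B8: DF={B9}
  B9: DF=∅

φ for b: defs {B2,B4,B8,B9}
  DF⁺ = {B2,B7,B8,B9}

Answer: ["B2", "B7", "B8", "B9"]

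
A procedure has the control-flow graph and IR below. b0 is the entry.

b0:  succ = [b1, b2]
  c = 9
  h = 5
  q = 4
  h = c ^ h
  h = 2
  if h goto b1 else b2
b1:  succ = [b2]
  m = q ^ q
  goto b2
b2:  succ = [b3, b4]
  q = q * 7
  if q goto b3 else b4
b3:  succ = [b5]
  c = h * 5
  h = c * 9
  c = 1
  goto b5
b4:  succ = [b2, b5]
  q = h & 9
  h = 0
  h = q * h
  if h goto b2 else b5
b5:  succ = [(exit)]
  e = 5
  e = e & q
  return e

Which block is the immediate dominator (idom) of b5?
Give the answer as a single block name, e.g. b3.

idom tree: b1←b0 b2←b0 b3←b2 b4←b2 b5←b2
Join-block Dom:
  b2: preds {b0,b1,b4}: {b0} ∩ {b0,b1} ∩ {b0,b2,b4} = {b0}; idom=b0
  b5: preds {b3,b4}: {b0,b2,b3} ∩ {b0,b2,b4} = {b0,b2}; idom=b2

idom(b5) = b2

Answer: b2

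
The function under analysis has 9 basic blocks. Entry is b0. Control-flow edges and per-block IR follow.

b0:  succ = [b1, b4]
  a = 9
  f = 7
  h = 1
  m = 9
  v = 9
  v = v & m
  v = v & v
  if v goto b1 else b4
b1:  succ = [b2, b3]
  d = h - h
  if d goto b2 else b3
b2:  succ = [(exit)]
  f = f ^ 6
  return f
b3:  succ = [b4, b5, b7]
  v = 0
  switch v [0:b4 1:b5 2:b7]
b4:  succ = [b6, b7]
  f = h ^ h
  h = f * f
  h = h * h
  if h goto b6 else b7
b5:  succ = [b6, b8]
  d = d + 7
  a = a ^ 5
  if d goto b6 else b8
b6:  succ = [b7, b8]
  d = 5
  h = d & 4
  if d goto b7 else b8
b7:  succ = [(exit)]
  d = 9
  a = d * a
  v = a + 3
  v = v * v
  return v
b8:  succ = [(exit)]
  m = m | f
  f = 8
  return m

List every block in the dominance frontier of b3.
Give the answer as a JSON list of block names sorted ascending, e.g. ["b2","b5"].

idom tree: b1←b0 b2←b1 b3←b1 b4←b0 b5←b3 b6←b0 b7←b0 b8←b0
Dom at joins:
  b4: preds {b0,b3}: {b0} ∩ {b0,b1,b3} = {b0}; idom=b0
  b6: preds {b4,b5}: {b0,b4} ∩ {b0,b1,b3,b5} = {b0}; idom=b0
  b7: preds {b3,b4,b6}: {b0,b1,b3} ∩ {b0,b4} ∩ {b0,b6} = {b0}; idom=b0
  b8: preds {b5,b6}: {b0,b1,b3,b5} ∩ {b0,b6} = {b0}; idom=b0

DF walk-up:
  b4←b0: walk · to b0
  b4←b3: walk b3→b1 to b0
  b6←b4: walk b4 to b0
  b6←b5: walk b5→b3→b1 to b0
  b7←b3: walk b3→b1 to b0
  b7←b4: walk b4 to b0
  b7←b6: walk b6 to b0
  b8←b5: walk b5→b3→b1 to b0
  b8←b6: walk b6 to b0
  DF(b0)=∅
  DF(b1)={b4,b6,b7,b8}
  DF(b2)=∅
  DF(b3)={b4,b6,b7,b8}
  DF(b4)={b6,b7}
  DF(b5)={b6,b8}
  DF(b6)={b7,b8}
  DF(b7)=∅
  DF(b8)=∅

DF(b3) = ["b4", "b6", "b7", "b8"]

Answer: ["b4", "b6", "b7", "b8"]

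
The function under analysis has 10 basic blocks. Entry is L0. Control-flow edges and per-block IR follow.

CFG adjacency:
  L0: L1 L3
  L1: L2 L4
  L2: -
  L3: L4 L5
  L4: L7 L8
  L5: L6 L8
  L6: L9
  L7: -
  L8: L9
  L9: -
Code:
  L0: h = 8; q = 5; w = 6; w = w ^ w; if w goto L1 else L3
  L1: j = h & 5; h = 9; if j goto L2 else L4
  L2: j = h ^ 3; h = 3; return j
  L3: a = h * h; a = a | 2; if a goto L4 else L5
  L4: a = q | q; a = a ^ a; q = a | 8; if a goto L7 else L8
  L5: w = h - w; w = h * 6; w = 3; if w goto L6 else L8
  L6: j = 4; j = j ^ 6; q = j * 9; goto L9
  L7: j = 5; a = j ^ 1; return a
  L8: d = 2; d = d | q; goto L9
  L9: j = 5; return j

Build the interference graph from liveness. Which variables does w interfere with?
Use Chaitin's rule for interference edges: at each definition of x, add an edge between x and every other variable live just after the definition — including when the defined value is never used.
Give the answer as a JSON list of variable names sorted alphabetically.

def/use:
  L0 def {h,q,w} use ∅
  L1 def {h,j} use {h}
  L2 def {h,j} use {h}
  L3 def {a} use {h}
  L4 def {a,q} use {q}
  L5 def {w} use {h,w}
  L6 def {j,q} use ∅
  L7 def {a,j} use ∅
  L8 def {d} use {q}
  L9 def {j} use ∅

Liveness:
  L0 li=∅ lo={h,q,w}
  L1 li={h,q} lo={h,q}
  L2 li={h} lo=∅
  L3 li={h,q,w} lo={h,q,w}
  L4 li={q} lo={q}
  L5 li={h,q,w} lo={q}
  L6 li=∅ lo=∅
  L7 li=∅ lo=∅
  L8 li={q} lo=∅
  L9 li=∅ lo=∅

Interfere edges:
  a↔{h,q,w}
  d↔{q}
  h↔{a,j,q,w}
  j↔{h,q}
  q↔{a,d,h,j,w}
  w↔{a,h,q}

N(w) = ["a", "h", "q"]

Answer: ["a", "h", "q"]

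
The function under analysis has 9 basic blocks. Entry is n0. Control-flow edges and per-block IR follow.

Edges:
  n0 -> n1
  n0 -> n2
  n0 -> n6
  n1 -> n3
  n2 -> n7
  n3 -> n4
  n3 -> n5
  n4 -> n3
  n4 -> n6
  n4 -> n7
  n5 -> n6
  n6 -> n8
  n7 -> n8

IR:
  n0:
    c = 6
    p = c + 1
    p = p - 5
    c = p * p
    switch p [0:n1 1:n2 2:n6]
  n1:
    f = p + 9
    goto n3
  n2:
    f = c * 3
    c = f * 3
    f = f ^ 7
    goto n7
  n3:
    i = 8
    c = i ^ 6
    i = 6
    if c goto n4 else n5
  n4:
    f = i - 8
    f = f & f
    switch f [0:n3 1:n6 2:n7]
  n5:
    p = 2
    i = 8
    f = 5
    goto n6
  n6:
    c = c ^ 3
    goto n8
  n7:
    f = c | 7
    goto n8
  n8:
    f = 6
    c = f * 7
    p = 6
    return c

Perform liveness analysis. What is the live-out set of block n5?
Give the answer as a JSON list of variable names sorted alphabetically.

Answer: ["c"]

Analysis:
Per-block:
  n0: def={c,p} ue=∅
  n1: def={f} ue={p}
  n2: def={c,f} ue={c}
  n3: def={c,i} ue=∅
  n4: def={f} ue={i}
  n5: def={f,i,p} ue=∅
  n6: def={c} ue={c}
  n7: def={f} ue={c}
  n8: def={c,f,p} ue=∅

Liveness:
  n0: in=∅ out={c,p}
  n1: in={p} out=∅
  n2: in={c} out={c}
  n3: in=∅ out={c,i}
  n4: in={c,i} out={c}
  n5: in={c} out={c}
  n6: in={c} out=∅
  n7: in={c} out=∅
  n8: in=∅ out=∅

live-out(n5) = ["c"]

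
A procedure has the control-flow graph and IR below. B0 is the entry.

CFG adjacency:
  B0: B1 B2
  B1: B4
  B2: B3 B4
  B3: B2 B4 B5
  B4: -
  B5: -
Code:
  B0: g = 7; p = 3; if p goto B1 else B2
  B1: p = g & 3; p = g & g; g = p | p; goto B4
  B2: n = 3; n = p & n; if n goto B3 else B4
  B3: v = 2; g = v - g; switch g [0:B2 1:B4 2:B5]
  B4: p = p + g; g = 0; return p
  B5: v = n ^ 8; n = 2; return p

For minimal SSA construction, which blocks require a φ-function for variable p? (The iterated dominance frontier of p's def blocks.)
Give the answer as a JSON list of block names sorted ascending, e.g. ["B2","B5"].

idom tree: B1←B0 B2←B0 B3←B2 B4←B0 B5←B3
Join-block Dom:
  B2: preds {B0,B3}: {B0} ∩ {B0,B2,B3} = {B0}; idom=B0
  B4: preds {B1,B2,B3}: {B0,B1} ∩ {B0,B2} ∩ {B0,B2,B3} = {B0}; idom=B0

DF walk-up:
  join B2 pred B0: · stop@B0
  join B2 pred B3: B3→B2 stop@B0
  join B4 pred B1: B1 stop@B0
  join B4 pred B2: B2 stop@B0
  join B4 pred B3: B3→B2 stop@B0
  B0 → ∅
  B1 → {B4}
  B2 → {B2,B4}
  B3 → {B2,B4}
  B4 → ∅
  B5 → ∅

φ for p: defs {B0,B1,B4}
  DF⁺ = {B4}

Answer: ["B4"]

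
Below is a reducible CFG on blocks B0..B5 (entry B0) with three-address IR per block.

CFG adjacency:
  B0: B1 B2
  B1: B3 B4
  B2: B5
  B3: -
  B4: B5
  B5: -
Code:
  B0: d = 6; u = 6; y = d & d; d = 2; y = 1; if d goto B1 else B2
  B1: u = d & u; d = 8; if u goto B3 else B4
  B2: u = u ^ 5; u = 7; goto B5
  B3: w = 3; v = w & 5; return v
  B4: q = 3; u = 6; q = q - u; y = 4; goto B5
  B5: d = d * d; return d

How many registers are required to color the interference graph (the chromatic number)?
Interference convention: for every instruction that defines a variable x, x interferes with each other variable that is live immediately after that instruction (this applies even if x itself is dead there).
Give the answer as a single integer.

Per-block:
  B0 def {d,u,y} use ∅
  B1 def {d,u} use {d,u}
  B2 def {u} use {u}
  B3 def {v,w} use ∅
  B4 def {q,u,y} use ∅
  B5 def {d} use {d}

Liveness:
  B0 li=∅ lo={d,u}
  B1 li={d,u} lo={d}
  B2 li={d,u} lo={d}
  B3 li=∅ lo=∅
  B4 li={d} lo={d}
  B5 li={d} lo=∅

Interference:
  d: {q,u,y}
  q: {d,u}
  u: {d,q,y}
  v: ∅
  w: ∅
  y: {d,u}

Chromatic number:
  lower bound: {d,q,u} mutually conflict ⇒ χ ≥ 3
  assign d→r0 q→r2 u→r1 v→r0 w→r0 y→r2 — no edge inside a register ⇒ χ ≤ 3
  χ = 3

Answer: 3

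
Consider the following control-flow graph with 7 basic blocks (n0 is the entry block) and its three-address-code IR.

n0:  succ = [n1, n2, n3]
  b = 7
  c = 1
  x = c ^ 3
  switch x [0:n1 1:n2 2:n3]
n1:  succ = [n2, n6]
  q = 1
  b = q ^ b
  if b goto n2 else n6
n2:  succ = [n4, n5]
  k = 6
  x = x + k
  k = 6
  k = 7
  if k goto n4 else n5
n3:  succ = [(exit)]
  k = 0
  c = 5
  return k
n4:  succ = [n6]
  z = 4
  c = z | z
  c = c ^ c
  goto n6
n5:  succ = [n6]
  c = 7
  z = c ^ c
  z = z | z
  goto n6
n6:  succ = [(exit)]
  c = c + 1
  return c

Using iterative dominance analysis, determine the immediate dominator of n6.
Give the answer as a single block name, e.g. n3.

idom tree: n1←n0 n2←n0 n3←n0 n4←n2 n5←n2 n6←n0
Dom at joins:
  n2: preds {n0,n1}: {n0} ∩ {n0,n1} = {n0}; idom=n0
  n6: preds {n1,n4,n5}: {n0,n1} ∩ {n0,n2,n4} ∩ {n0,n2,n5} = {n0}; idom=n0

idom(n6) = n0

Answer: n0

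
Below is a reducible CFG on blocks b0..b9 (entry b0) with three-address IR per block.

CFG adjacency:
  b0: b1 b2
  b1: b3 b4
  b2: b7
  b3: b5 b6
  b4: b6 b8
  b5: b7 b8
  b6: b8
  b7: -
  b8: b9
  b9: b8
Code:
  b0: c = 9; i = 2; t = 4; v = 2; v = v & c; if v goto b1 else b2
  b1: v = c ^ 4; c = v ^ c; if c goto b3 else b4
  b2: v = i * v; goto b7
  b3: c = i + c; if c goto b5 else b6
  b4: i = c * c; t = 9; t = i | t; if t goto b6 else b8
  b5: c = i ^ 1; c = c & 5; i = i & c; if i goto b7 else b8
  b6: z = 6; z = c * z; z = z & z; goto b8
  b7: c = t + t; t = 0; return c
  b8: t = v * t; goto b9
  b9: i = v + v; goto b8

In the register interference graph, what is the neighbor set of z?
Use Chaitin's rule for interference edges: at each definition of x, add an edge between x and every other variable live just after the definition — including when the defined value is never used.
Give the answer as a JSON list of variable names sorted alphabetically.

Answer: ["c", "t", "v"]

Derivation:
def/use:
  b0 def {c,i,t,v} use ∅
  b1 def {c,v} use {c}
  b2 def {v} use {i,v}
  b3 def {c} use {c,i}
  b4 def {i,t} use {c}
  b5 def {c,i} use {i}
  b6 def {z} use {c}
  b7 def {c,t} use {t}
  b8 def {t} use {t,v}
  b9 def {i} use {v}

Liveness:
  b0: in=∅ out={c,i,t,v}
  b1: in={c,i,t} out={c,i,t,v}
  b2: in={i,t,v} out={t}
  b3: in={c,i,t,v} out={c,i,t,v}
  b4: in={c,v} out={c,t,v}
  b5: in={i,t,v} out={t,v}
  b6: in={c,t,v} out={t,v}
  b7: in={t} out=∅
  b8: in={t,v} out={t,v}
  b9: in={t,v} out={t,v}

Interference:
  c↔{i,t,v,z}
  i↔{c,t,v}
  t↔{c,i,v,z}
  v↔{c,i,t,z}
  z↔{c,t,v}

N(z) = ["c", "t", "v"]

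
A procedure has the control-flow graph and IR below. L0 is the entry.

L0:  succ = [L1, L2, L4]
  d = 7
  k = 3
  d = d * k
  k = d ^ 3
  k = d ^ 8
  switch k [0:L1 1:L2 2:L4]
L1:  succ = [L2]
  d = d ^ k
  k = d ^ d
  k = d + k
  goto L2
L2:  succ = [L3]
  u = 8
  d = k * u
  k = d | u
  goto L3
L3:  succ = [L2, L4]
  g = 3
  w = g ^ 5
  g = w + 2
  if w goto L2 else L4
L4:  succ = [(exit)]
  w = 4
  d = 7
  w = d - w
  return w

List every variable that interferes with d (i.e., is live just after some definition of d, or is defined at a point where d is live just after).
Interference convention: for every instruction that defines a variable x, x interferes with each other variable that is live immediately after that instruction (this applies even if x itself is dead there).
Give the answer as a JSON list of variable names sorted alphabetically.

Answer: ["k", "u", "w"]

Working:
def/use:
  L0: {d,k} / ∅
  L1: {d,k} / {d,k}
  L2: {d,k,u} / {k}
  L3: {g,w} / ∅
  L4: {d,w} / ∅

Liveness:
  L0 li=∅ lo={d,k}
  L1 li={d,k} lo={k}
  L2 li={k} lo={k}
  L3 li={k} lo={k}
  L4 li=∅ lo=∅

Interference:
  d — {k,u,w}
  g — {k,w}
  k — {d,g,u,w}
  u — {d,k}
  w — {d,g,k}

N(d) = ["k", "u", "w"]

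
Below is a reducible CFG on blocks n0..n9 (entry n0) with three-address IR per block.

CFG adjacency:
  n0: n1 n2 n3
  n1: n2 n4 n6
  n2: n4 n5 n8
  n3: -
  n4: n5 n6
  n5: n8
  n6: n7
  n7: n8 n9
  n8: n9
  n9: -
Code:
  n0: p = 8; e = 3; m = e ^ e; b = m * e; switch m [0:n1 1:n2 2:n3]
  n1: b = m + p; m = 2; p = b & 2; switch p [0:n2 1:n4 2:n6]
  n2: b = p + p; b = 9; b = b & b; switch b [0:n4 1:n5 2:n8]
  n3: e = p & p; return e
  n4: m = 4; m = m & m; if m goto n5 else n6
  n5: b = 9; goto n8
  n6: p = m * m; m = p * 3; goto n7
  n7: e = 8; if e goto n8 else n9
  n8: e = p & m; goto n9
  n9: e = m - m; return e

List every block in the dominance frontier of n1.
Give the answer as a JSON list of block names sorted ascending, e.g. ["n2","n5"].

Answer: ["n2", "n4", "n6"]

Derivation:
idom tree: n1←n0 n2←n0 n3←n0 n4←n0 n5←n0 n6←n0 n7←n6 n8←n0 n9←n0
Join-block Dom:
  n2: preds {n0,n1}: {n0} ∩ {n0,n1} = {n0}; idom=n0
  n4: preds {n1,n2}: {n0,n1} ∩ {n0,n2} = {n0}; idom=n0
  n5: preds {n2,n4}: {n0,n2} ∩ {n0,n4} = {n0}; idom=n0
  n6: preds {n1,n4}: {n0,n1} ∩ {n0,n4} = {n0}; idom=n0
  n8: preds {n2,n5,n7}: {n0,n2} ∩ {n0,n5} ∩ {n0,n6,n7} = {n0}; idom=n0
  n9: preds {n7,n8}: {n0,n6,n7} ∩ {n0,n8} = {n0}; idom=n0

DF derivation:
  n2←n0: walk · to n0
  n2←n1: walk n1 to n0
  n4←n1: walk n1 to n0
  n4←n2: walk n2 to n0
  n5←n2: walk n2 to n0
  n5←n4: walk n4 to n0
  n6←n1: walk n1 to n0
  n6←n4: walk n4 to n0
  n8←n2: walk n2 to n0
  n8←n5: walk n5 to n0
  n8←n7: walk n7→n6 to n0
  n9←n7: walk n7→n6 to n0
  n9←n8: walk n8 to n0
  DF(n0)=∅
  DF(n1)={n2,n4,n6}
  DF(n2)={n4,n5,n8}
  DF(n3)=∅
  DF(n4)={n5,n6}
  DF(n5)={n8}
  DF(n6)={n8,n9}
  DF(n7)={n8,n9}
  DF(n8)={n9}
  DF(n9)=∅

DF(n1) = ["n2", "n4", "n6"]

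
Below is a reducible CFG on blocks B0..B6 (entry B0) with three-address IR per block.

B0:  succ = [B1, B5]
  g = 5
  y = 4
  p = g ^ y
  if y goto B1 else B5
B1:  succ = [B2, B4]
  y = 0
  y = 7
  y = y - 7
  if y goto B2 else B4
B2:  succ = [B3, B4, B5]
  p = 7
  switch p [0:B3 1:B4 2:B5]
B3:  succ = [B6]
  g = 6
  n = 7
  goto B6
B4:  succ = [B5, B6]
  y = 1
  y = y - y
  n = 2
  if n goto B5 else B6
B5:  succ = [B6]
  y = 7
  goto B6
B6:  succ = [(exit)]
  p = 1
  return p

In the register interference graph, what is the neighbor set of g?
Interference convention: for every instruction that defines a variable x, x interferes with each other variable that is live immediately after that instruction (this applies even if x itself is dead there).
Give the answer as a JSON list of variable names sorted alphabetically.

Answer: ["y"]

Derivation:
Block summaries:
  B0: def={g,p,y} ue=∅
  B1: def={y} ue=∅
  B2: def={p} ue=∅
  B3: def={g,n} ue=∅
  B4: def={n,y} ue=∅
  B5: def={y} ue=∅
  B6: def={p} ue=∅

Liveness:
  live B0: ∅→∅
  live B1: ∅→∅
  live B2: ∅→∅
  live B3: ∅→∅
  live B4: ∅→∅
  live B5: ∅→∅
  live B6: ∅→∅

Interfere edges:
  g — {y}
  n — ∅
  p — {y}
  y — {g,p}

N(g) = ["y"]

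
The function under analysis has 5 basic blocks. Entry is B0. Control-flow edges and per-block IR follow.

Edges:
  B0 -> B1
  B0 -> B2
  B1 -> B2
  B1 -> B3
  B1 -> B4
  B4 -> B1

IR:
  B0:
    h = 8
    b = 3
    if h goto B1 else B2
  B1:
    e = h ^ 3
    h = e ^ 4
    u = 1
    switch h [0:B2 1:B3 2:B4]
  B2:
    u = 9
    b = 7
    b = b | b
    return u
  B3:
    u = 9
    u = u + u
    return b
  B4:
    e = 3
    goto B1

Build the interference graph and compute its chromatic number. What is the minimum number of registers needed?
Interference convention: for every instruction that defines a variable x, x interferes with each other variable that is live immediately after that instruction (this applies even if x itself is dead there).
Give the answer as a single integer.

Per-block:
  B0 def {b,h} use ∅
  B1 def {e,h,u} use {h}
  B2 def {b,u} use ∅
  B3 def {u} use {b}
  B4 def {e} use ∅

Backward fixpoint:
  B0 li=∅ lo={b,h}
  B1 li={b,h} lo={b,h}
  B2 li=∅ lo=∅
  B3 li={b} lo=∅
  B4 li={b,h} lo={b,h}

Interference:
  b — {e,h,u}
  e — {b,h}
  h — {b,e,u}
  u — {b,h}

Registers:
  {b,e,h} pairwise interfere (3-clique) ⇒ χ ≥ 3
  assign b→r0 e→r2 h→r1 u→r2 — no edge inside a register ⇒ χ ≤ 3
  χ = 3

Answer: 3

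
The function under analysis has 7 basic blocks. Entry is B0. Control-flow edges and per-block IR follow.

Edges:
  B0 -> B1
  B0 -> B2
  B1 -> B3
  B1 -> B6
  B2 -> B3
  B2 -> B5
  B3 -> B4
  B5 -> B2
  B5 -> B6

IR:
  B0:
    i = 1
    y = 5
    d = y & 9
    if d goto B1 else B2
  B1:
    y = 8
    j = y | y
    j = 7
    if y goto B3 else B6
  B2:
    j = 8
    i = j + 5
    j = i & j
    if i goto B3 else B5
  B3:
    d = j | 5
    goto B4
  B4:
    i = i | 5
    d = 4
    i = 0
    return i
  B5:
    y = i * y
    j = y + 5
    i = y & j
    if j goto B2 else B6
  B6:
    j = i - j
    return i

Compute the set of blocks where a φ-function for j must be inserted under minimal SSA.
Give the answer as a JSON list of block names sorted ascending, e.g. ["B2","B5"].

idom tree: B1←B0 B2←B0 B3←B0 B4←B3 B5←B2 B6←B0
Join-block Dom:
  B2: preds {B0,B5}: {B0} ∩ {B0,B2,B5} = {B0}; idom=B0
  B3: preds {B1,B2}: {B0,B1} ∩ {B0,B2} = {B0}; idom=B0
  B6: preds {B1,B5}: {B0,B1} ∩ {B0,B2,B5} = {B0}; idom=B0

DF walk-up:
  B2←B0: walk · to B0
  B2←B5: walk B5→B2 to B0
  B3←B1: walk B1 to B0
  B3←B2: walk B2 to B0
  B6←B1: walk B1 to B0
  B6←B5: walk B5→B2 to B0
  B0 → ∅
  B1 → {B3,B6}
  B2 → {B2,B3,B6}
  B3 → ∅
  B4 → ∅
  B5 → {B2,B6}
  B6 → ∅

φ for j: defs {B1,B2,B5,B6}
  DF⁺ = {B2,B3,B6}

Answer: ["B2", "B3", "B6"]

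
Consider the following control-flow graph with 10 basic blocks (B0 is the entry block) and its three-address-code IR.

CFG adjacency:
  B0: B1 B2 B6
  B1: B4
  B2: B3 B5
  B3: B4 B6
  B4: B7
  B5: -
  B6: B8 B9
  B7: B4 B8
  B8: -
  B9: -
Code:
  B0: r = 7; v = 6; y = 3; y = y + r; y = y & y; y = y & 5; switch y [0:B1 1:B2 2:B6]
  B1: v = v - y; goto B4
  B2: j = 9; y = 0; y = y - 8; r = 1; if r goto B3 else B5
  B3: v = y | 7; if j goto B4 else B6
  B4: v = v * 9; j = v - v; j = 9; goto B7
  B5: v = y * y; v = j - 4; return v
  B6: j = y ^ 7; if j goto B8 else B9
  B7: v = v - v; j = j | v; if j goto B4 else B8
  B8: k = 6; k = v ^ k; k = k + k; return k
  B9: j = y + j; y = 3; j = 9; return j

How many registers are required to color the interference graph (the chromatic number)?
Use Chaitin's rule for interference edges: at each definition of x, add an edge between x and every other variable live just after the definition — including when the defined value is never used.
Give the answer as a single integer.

Block summaries:
  B0: {r,v,y} / ∅
  B1: {v} / {v,y}
  B2: {j,r,y} / ∅
  B3: {v} / {j,y}
  B4: {j,v} / {v}
  B5: {v} / {j,y}
  B6: {j} / {y}
  B7: {j,v} / {j,v}
  B8: {k} / {v}
  B9: {j,y} / {j,y}

Live sets:
  live B0: ∅→{v,y}
  live B1: {v,y}→{v}
  live B2: ∅→{j,y}
  live B3: {j,y}→{v,y}
  live B4: {v}→{j,v}
  live B5: {j,y}→∅
  live B6: {v,y}→{j,v,y}
  live B7: {j,v}→{v}
  live B8: {v}→∅
  live B9: {j,y}→∅

Interfere edges:
  j: {r,v,y}
  k: {v}
  r: {j,v,y}
  v: {j,k,r,y}
  y: {j,r,v}

Colouring:
  lower bound: {j,r,v,y} mutually conflict ⇒ χ ≥ 4
  assign j→r1 k→r1 r→r2 v→r0 y→r3 — no edge inside a register ⇒ χ ≤ 4
  χ = 4

Answer: 4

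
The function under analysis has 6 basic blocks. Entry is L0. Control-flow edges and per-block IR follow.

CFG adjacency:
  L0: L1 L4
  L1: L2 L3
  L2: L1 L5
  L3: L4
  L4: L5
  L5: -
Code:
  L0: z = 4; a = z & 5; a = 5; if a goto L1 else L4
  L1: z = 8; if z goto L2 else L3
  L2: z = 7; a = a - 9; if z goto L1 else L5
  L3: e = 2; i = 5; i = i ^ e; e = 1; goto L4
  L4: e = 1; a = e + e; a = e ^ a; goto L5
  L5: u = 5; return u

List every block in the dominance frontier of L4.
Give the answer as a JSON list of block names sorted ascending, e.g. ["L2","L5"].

idom tree: L1←L0 L2←L1 L3←L1 L4←L0 L5←L0
Dom at joins:
  L1: preds {L0,L2}: {L0} ∩ {L0,L1,L2} = {L0}; idom=L0
  L4: preds {L0,L3}: {L0} ∩ {L0,L1,L3} = {L0}; idom=L0
  L5: preds {L2,L4}: {L0,L1,L2} ∩ {L0,L4} = {L0}; idom=L0

DF walk-up:
  join L1 pred L0: · stop@L0
  join L1 pred L2: L2→L1 stop@L0
  join L4 pred L0: · stop@L0
  join L4 pred L3: L3→L1 stop@L0
  join L5 pred L2: L2→L1 stop@L0
  join L5 pred L4: L4 stop@L0
  L0: DF=∅
  L1: DF={L1,L4,L5}
  L2: DF={L1,L5}
  L3: DF={L4}
  L4: DF={L5}
  L5: DF=∅

DF(L4) = ["L5"]

Answer: ["L5"]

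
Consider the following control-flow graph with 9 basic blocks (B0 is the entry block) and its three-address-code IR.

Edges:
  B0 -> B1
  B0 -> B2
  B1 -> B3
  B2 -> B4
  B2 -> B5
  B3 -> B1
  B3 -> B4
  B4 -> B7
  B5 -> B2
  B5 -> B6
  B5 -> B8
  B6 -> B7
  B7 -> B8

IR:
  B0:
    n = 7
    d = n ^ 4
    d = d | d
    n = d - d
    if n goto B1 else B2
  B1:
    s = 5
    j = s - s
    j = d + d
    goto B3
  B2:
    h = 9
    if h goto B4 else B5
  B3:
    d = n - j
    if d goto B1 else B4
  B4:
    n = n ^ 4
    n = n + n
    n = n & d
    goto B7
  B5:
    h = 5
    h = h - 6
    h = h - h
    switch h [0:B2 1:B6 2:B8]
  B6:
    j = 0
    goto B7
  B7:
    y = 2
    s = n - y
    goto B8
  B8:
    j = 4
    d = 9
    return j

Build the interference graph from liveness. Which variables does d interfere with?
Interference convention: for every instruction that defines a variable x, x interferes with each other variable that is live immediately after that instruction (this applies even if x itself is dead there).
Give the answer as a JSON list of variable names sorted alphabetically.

Per-block:
  B0: def={d,n} ue=∅
  B1: def={j,s} ue={d}
  B2: def={h} ue=∅
  B3: def={d} ue={j,n}
  B4: def={n} ue={d,n}
  B5: def={h} ue=∅
  B6: def={j} ue=∅
  B7: def={s,y} ue={n}
  B8: def={d,j} ue=∅

Live sets:
  B0 li=∅ lo={d,n}
  B1 li={d,n} lo={j,n}
  B2 li={d,n} lo={d,n}
  B3 li={j,n} lo={d,n}
  B4 li={d,n} lo={n}
  B5 li={d,n} lo={d,n}
  B6 li={n} lo={n}
  B7 li={n} lo=∅
  B8 li=∅ lo=∅

Interference:
  d↔{h,j,n,s}
  h↔{d,n}
  j↔{d,n}
  n↔{d,h,j,s,y}
  s↔{d,n}
  y↔{n}

N(d) = ["h", "j", "n", "s"]

Answer: ["h", "j", "n", "s"]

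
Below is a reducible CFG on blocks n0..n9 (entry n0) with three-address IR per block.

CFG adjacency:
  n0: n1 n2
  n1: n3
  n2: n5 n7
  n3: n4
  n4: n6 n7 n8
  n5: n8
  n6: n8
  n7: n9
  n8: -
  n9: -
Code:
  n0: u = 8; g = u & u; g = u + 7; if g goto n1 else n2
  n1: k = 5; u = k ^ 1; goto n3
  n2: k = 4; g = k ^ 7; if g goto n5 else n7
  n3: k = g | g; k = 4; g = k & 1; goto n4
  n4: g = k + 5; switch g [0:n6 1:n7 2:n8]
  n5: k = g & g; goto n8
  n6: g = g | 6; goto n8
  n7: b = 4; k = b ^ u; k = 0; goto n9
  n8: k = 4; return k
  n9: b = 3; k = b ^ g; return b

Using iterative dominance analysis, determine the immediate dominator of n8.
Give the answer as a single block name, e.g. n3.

idom tree: n1←n0 n2←n0 n3←n1 n4←n3 n5←n2 n6←n4 n7←n0 n8←n0 n9←n7
Dom∩ at merges:
  n7: preds {n2,n4}: {n0,n2} ∩ {n0,n1,n3,n4} = {n0}; idom=n0
  n8: preds {n4,n5,n6}: {n0,n1,n3,n4} ∩ {n0,n2,n5} ∩ {n0,n1,n3,n4,n6} = {n0}; idom=n0

idom(n8) = n0

Answer: n0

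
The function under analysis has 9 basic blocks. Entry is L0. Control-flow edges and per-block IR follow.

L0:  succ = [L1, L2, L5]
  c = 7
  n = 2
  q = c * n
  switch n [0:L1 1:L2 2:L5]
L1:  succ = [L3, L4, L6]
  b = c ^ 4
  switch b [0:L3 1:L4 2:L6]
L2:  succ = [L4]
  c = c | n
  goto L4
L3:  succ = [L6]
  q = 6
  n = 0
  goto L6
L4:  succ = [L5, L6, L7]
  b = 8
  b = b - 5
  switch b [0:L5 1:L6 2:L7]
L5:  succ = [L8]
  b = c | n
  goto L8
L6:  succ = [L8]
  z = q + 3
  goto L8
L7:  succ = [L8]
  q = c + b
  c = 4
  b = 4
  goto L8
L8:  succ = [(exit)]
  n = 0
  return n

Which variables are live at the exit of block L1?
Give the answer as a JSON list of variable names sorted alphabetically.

def/use:
  L0 def {c,n,q} use ∅
  L1 def {b} use {c}
  L2 def {c} use {c,n}
  L3 def {n,q} use ∅
  L4 def {b} use ∅
  L5 def {b} use {c,n}
  L6 def {z} use {q}
  L7 def {b,c,q} use {b,c}
  L8 def {n} use ∅

Liveness:
  live L0: ∅→{c,n,q}
  live L1: {c,n,q}→{c,n,q}
  live L2: {c,n,q}→{c,n,q}
  live L3: ∅→{q}
  live L4: {c,n,q}→{b,c,n,q}
  live L5: {c,n}→∅
  live L6: {q}→∅
  live L7: {b,c}→∅
  live L8: ∅→∅

live-out(L1) = ["c", "n", "q"]

Answer: ["c", "n", "q"]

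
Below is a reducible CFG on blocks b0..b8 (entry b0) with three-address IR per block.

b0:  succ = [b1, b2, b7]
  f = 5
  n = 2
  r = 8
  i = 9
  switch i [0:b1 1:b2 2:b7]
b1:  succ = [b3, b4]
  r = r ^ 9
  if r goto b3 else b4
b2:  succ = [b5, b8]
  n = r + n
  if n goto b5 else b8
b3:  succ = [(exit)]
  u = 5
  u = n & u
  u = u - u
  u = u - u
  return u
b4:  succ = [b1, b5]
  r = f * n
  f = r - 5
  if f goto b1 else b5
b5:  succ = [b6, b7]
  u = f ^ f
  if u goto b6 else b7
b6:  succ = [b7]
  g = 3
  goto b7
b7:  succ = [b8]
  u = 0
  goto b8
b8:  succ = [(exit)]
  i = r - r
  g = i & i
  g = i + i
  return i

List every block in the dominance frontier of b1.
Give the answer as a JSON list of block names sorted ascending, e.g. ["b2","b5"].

Answer: ["b1", "b5"]

Derivation:
idom tree: b1←b0 b2←b0 b3←b1 b4←b1 b5←b0 b6←b5 b7←b0 b8←b0
Dom∩ at merges:
  b1: preds {b0,b4}: {b0} ∩ {b0,b1,b4} = {b0}; idom=b0
  b5: preds {b2,b4}: {b0,b2} ∩ {b0,b1,b4} = {b0}; idom=b0
  b7: preds {b0,b5,b6}: {b0} ∩ {b0,b5} ∩ {b0,b5,b6} = {b0}; idom=b0
  b8: preds {b2,b7}: {b0,b2} ∩ {b0,b7} = {b0}; idom=b0

Frontier:
  join b1 pred b0: · stop@b0
  join b1 pred b4: b4→b1 stop@b0
  join b5 pred b2: b2 stop@b0
  join b5 pred b4: b4→b1 stop@b0
  join b7 pred b0: · stop@b0
  join b7 pred b5: b5 stop@b0
  join b7 pred b6: b6→b5 stop@b0
  join b8 pred b2: b2 stop@b0
  join b8 pred b7: b7 stop@b0
  b0: DF=∅
  b1: DF={b1,b5}
  b2: DF={b5,b8}
  b3: DF=∅
  b4: DF={b1,b5}
  b5: DF={b7}
  b6: DF={b7}
  b7: DF={b8}
  b8: DF=∅

DF(b1) = ["b1", "b5"]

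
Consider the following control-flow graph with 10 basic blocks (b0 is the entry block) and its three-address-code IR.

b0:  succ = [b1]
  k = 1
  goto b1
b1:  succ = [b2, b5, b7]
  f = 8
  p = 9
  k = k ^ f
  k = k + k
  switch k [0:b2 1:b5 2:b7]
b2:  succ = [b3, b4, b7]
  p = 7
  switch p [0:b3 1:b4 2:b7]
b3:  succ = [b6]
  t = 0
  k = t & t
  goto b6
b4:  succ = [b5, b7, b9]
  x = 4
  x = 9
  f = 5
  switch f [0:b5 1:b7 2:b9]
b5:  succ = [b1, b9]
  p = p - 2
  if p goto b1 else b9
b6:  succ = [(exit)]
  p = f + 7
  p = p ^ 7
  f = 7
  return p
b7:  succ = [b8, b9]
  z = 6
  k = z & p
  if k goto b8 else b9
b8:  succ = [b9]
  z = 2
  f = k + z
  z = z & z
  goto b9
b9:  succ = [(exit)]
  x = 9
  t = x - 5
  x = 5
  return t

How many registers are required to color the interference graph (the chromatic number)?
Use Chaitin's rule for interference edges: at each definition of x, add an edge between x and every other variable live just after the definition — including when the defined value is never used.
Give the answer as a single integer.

Block summaries:
  b0: {k} / ∅
  b1: {f,k,p} / {k}
  b2: {p} / ∅
  b3: {k,t} / ∅
  b4: {f,x} / ∅
  b5: {p} / {p}
  b6: {f,p} / {f}
  b7: {k,z} / {p}
  b8: {f,z} / {k}
  b9: {t,x} / ∅

Live sets:
  b0: in=∅ out={k}
  b1: in={k} out={f,k,p}
  b2: in={f,k} out={f,k,p}
  b3: in={f} out={f}
  b4: in={k,p} out={k,p}
  b5: in={k,p} out={k}
  b6: in={f} out=∅
  b7: in={p} out={k}
  b8: in={k} out=∅
  b9: in=∅ out=∅

Conflict graph:
  f — {k,p,t,z}
  k — {f,p,x,z}
  p — {f,k,x,z}
  t — {f,x}
  x — {k,p,t}
  z — {f,k,p}

Registers:
  {f,k,p,z} pairwise interfere (4-clique) ⇒ χ ≥ 4
  assign f→r0 k→r1 p→r2 t→r1 x→r0 z→r3 — no edge inside a register ⇒ χ ≤ 4
  χ = 4

Answer: 4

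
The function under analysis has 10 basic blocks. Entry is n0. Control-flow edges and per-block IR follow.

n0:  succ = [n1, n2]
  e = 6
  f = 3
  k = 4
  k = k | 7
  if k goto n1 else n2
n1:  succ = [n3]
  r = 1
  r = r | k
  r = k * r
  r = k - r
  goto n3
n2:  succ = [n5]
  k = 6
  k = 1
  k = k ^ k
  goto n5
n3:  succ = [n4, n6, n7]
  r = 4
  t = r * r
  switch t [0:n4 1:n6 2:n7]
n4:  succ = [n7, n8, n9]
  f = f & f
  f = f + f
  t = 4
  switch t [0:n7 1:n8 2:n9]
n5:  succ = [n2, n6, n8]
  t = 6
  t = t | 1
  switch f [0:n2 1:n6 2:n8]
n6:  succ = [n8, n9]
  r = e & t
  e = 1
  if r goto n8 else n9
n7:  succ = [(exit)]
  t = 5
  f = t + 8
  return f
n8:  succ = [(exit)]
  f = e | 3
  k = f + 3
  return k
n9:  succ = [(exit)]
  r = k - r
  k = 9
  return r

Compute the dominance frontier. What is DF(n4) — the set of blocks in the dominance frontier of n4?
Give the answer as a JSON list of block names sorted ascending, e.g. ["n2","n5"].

idom tree: n1←n0 n2←n0 n3←n1 n4←n3 n5←n2 n6←n0 n7←n3 n8←n0 n9←n0
Dom∩ at merges:
  n2: preds {n0,n5}: {n0} ∩ {n0,n2,n5} = {n0}; idom=n0
  n6: preds {n3,n5}: {n0,n1,n3} ∩ {n0,n2,n5} = {n0}; idom=n0
  n7: preds {n3,n4}: {n0,n1,n3} ∩ {n0,n1,n3,n4} = {n0,n1,n3}; idom=n3
  n8: preds {n4,n5,n6}: {n0,n1,n3,n4} ∩ {n0,n2,n5} ∩ {n0,n6} = {n0}; idom=n0
  n9: preds {n4,n6}: {n0,n1,n3,n4} ∩ {n0,n6} = {n0}; idom=n0

Frontier:
  n2←n0: walk · to n0
  n2←n5: walk n5→n2 to n0
  n6←n3: walk n3→n1 to n0
  n6←n5: walk n5→n2 to n0
  n7←n3: walk · to n3
  n7←n4: walk n4 to n3
  n8←n4: walk n4→n3→n1 to n0
  n8←n5: walk n5→n2 to n0
  n8←n6: walk n6 to n0
  n9←n4: walk n4→n3→n1 to n0
  n9←n6: walk n6 to n0
  n0: DF=∅
  n1: DF={n6,n8,n9}
  n2: DF={n2,n6,n8}
  n3: DF={n6,n8,n9}
  n4: DF={n7,n8,n9}
  n5: DF={n2,n6,n8}
  n6: DF={n8,n9}
  n7: DF=∅
  n8: DF=∅
  n9: DF=∅

DF(n4) = ["n7", "n8", "n9"]

Answer: ["n7", "n8", "n9"]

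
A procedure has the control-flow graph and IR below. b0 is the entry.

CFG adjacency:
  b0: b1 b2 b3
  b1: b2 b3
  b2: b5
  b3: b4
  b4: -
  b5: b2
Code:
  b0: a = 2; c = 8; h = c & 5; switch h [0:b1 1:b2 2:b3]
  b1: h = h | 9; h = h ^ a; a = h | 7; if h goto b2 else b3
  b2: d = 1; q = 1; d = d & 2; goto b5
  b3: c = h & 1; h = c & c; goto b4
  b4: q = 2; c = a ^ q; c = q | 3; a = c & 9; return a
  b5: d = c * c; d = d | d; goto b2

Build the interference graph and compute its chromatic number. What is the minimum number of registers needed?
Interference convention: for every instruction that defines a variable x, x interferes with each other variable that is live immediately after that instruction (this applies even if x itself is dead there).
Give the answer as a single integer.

Answer: 3

Working:
Block summaries:
  b0: {a,c,h} / ∅
  b1: {a,h} / {a,h}
  b2: {d,q} / ∅
  b3: {c,h} / {h}
  b4: {a,c,q} / {a}
  b5: {d} / {c}

Live sets:
  b0 li=∅ lo={a,c,h}
  b1 li={a,c,h} lo={a,c,h}
  b2 li={c} lo={c}
  b3 li={a,h} lo={a}
  b4 li={a} lo=∅
  b5 li={c} lo={c}

Interference:
  a↔{c,h,q}
  c↔{a,d,h,q}
  d↔{c,q}
  h↔{a,c}
  q↔{a,c,d}

Colouring:
  clique {a,c,h} ⇒ need ≥ 3
  assign a→R1 c→R0 d→R1 h→R2 q→R2 — no edge inside a register ⇒ χ ≤ 3
  χ = 3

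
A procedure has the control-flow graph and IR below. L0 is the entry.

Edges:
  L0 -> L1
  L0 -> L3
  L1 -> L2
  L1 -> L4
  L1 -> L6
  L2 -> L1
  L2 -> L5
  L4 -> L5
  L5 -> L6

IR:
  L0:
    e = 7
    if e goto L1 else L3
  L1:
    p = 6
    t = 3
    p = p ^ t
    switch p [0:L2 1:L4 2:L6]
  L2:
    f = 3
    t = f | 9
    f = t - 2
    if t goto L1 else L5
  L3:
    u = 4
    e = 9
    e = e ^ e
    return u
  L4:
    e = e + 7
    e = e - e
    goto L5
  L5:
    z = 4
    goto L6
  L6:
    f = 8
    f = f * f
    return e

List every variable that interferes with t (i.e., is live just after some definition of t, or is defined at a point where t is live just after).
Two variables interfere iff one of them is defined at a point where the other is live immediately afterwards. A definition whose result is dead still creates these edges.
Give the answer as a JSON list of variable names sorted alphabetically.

Answer: ["e", "f", "p"]

Derivation:
Block summaries:
  L0 def {e} use ∅
  L1 def {p,t} use ∅
  L2 def {f,t} use ∅
  L3 def {e,u} use ∅
  L4 def {e} use {e}
  L5 def {z} use ∅
  L6 def {f} use {e}

Live sets:
  L0 li=∅ lo={e}
  L1 li={e} lo={e}
  L2 li={e} lo={e}
  L3 li=∅ lo=∅
  L4 li={e} lo={e}
  L5 li={e} lo={e}
  L6 li={e} lo=∅

Interfere edges:
  e↔{f,p,t,u,z}
  f↔{e,t}
  p↔{e,t}
  t↔{e,f,p}
  u↔{e}
  z↔{e}

N(t) = ["e", "f", "p"]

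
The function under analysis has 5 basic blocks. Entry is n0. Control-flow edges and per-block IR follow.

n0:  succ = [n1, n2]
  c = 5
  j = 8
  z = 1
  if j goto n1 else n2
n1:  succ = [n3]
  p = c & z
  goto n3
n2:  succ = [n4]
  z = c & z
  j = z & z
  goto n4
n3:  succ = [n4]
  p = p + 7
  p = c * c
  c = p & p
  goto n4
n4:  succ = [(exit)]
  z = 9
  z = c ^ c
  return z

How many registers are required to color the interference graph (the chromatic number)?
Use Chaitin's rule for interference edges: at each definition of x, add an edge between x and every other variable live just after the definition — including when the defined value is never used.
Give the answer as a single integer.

Answer: 3

Working:
Per-block:
  n0 def {c,j,z} use ∅
  n1 def {p} use {c,z}
  n2 def {j,z} use {c,z}
  n3 def {c,p} use {c,p}
  n4 def {z} use {c}

Liveness:
  n0: in=∅ out={c,z}
  n1: in={c,z} out={c,p}
  n2: in={c,z} out={c}
  n3: in={c,p} out={c}
  n4: in={c} out=∅

Interference:
  c — {j,p,z}
  j — {c,z}
  p — {c}
  z — {c,j}

Chromatic number:
  {c,j,z} pairwise interfere (3-clique) ⇒ χ ≥ 3
  3-colouring: r0={c}  r1={j,p}  r2={z}
  χ = 3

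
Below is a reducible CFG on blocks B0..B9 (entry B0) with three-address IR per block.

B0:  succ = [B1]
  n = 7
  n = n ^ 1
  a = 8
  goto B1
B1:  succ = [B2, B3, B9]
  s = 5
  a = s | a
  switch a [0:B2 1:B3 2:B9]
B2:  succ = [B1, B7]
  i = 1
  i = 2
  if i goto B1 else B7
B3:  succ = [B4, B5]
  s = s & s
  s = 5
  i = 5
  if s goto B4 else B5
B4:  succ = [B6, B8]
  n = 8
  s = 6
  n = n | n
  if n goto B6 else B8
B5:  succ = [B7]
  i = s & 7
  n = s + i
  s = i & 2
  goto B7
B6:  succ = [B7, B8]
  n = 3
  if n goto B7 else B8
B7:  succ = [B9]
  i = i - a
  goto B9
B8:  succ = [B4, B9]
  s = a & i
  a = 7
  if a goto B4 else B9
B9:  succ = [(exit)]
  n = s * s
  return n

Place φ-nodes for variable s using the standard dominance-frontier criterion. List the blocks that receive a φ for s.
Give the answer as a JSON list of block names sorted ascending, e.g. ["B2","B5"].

Answer: ["B1", "B4", "B7", "B9"]

Derivation:
idom tree: B1←B0 B2←B1 B3←B1 B4←B3 B5←B3 B6←B4 B7←B1 B8←B4 B9←B1
Dom∩ at merges:
  B1: preds {B0,B2}: {B0} ∩ {B0,B1,B2} = {B0}; idom=B0
  B4: preds {B3,B8}: {B0,B1,B3} ∩ {B0,B1,B3,B4,B8} = {B0,B1,B3}; idom=B3
  B7: preds {B2,B5,B6}: {B0,B1,B2} ∩ {B0,B1,B3,B5} ∩ {B0,B1,B3,B4,B6} = {B0,B1}; idom=B1
  B8: preds {B4,B6}: {B0,B1,B3,B4} ∩ {B0,B1,B3,B4,B6} = {B0,B1,B3,B4}; idom=B4
  B9: preds {B1,B7,B8}: {B0,B1} ∩ {B0,B1,B7} ∩ {B0,B1,B3,B4,B8} = {B0,B1}; idom=B1

DF derivation:
  join B1 pred B0: · stop@B0
  join B1 pred B2: B2→B1 stop@B0
  join B4 pred B3: · stop@B3
  join B4 pred B8: B8→B4 stop@B3
  join B7 pred B2: B2 stop@B1
  join B7 pred B5: B5→B3 stop@B1
  join B7 pred B6: B6→B4→B3 stop@B1
  join B8 pred B4: · stop@B4
  join B8 pred B6: B6 stop@B4
  join B9 pred B1: · stop@B1
  join B9 pred B7: B7 stop@B1
  join B9 pred B8: B8→B4→B3 stop@B1
  B0 → ∅
  B1 → {B1}
  B2 → {B1,B7}
  B3 → {B7,B9}
  B4 → {B4,B7,B9}
  B5 → {B7}
  B6 → {B7,B8}
  B7 → {B9}
  B8 → {B4,B9}
  B9 → ∅

φ for s: defs {B1,B3,B4,B5,B8}
  DF⁺ = {B1,B4,B7,B9}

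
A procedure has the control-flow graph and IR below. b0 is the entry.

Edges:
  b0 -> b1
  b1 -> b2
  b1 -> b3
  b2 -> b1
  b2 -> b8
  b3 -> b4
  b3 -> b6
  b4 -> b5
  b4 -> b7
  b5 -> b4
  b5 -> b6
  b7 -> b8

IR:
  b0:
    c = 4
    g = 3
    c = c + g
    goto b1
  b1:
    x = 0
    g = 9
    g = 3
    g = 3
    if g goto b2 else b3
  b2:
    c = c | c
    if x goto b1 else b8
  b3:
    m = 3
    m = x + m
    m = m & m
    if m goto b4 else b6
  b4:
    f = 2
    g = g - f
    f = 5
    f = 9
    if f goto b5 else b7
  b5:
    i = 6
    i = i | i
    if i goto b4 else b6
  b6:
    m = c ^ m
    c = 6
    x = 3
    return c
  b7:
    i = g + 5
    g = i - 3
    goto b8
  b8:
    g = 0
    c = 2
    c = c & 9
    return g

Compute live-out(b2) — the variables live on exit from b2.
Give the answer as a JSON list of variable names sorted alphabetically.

Answer: ["c"]

Derivation:
def/use:
  b0: def={c,g} ue=∅
  b1: def={g,x} ue=∅
  b2: def={c} ue={c,x}
  b3: def={m} ue={x}
  b4: def={f,g} ue={g}
  b5: def={i} ue=∅
  b6: def={c,m,x} ue={c,m}
  b7: def={g,i} ue={g}
  b8: def={c,g} ue=∅

Backward fixpoint:
  b0: in=∅ out={c}
  b1: in={c} out={c,g,x}
  b2: in={c,x} out={c}
  b3: in={c,g,x} out={c,g,m}
  b4: in={c,g,m} out={c,g,m}
  b5: in={c,g,m} out={c,g,m}
  b6: in={c,m} out=∅
  b7: in={g} out=∅
  b8: in=∅ out=∅

live-out(b2) = ["c"]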